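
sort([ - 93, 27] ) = [ - 93,27]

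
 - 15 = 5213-5228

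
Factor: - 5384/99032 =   -  673^1*12379^( - 1) = - 673/12379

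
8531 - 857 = 7674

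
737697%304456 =128785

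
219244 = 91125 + 128119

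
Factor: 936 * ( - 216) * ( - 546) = 2^7 * 3^6 * 7^1*13^2 =110388096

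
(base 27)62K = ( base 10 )4448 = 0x1160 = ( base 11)3384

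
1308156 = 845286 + 462870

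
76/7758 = 38/3879 = 0.01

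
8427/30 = 280+9/10 = 280.90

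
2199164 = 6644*331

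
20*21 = 420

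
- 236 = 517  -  753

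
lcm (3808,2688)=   45696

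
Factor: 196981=281^1 * 701^1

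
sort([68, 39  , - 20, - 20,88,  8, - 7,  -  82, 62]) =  [-82,  -  20, - 20, - 7,8, 39, 62,68, 88 ] 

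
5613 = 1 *5613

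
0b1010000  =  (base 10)80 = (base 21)3h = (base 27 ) 2q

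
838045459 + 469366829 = 1307412288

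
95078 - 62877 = 32201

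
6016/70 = 3008/35 = 85.94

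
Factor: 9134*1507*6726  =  92582972988 = 2^2*3^1 *11^1*19^1*59^1*137^1 * 4567^1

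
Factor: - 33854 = -2^1*16927^1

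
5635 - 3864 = 1771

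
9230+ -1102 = 8128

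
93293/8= 93293/8 = 11661.62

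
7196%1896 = 1508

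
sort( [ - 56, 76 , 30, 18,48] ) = [ -56,18, 30,48,76 ] 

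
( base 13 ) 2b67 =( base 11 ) 4842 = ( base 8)14302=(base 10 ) 6338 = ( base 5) 200323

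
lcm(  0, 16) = 0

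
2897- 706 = 2191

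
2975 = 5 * 595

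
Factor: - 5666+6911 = 3^1 * 5^1*83^1 = 1245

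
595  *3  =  1785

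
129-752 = -623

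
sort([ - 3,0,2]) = [-3, 0,2]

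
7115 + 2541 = 9656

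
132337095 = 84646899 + 47690196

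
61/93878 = 61/93878 = 0.00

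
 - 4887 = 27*( - 181)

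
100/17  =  5 + 15/17 =5.88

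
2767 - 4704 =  - 1937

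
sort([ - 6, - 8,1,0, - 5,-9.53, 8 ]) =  [ - 9.53, - 8, - 6 , - 5,0, 1, 8]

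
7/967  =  7/967   =  0.01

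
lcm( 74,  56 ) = 2072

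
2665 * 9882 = 26335530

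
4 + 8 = 12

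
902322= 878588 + 23734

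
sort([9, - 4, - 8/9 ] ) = [ - 4, - 8/9, 9 ] 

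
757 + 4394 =5151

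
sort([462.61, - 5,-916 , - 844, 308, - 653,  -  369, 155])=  [ - 916, - 844, - 653, - 369, - 5, 155, 308,462.61 ]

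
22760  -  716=22044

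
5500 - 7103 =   -  1603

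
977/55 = 977/55 = 17.76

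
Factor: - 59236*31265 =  - 1852013540 = -2^2* 5^1*13^2*37^1 *59^1*251^1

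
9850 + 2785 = 12635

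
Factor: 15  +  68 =83^1 = 83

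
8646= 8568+78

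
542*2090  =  1132780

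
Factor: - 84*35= -2940 = - 2^2*3^1*5^1*7^2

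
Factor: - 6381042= - 2^1*3^1 * 563^1*1889^1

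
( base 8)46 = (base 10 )38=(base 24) 1e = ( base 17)24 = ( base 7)53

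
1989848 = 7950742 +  - 5960894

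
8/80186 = 4/40093=0.00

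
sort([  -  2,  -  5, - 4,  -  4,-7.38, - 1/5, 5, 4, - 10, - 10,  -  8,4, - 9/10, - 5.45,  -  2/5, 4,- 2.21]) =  [-10, - 10,-8,-7.38,  -  5.45, - 5, - 4,  -  4, - 2.21, - 2,-9/10,-2/5, -1/5,4,4, 4, 5 ]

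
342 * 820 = 280440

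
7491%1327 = 856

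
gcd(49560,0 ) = 49560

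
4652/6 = 775 + 1/3 = 775.33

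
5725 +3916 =9641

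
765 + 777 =1542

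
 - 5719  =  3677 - 9396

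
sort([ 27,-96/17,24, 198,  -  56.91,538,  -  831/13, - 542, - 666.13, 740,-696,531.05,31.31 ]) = [ - 696,- 666.13,- 542,-831/13,  -  56.91,  -  96/17,24,  27,31.31,198,531.05, 538,740 ]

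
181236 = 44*4119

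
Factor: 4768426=2^1*13^1*241^1 * 761^1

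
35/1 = 35 = 35.00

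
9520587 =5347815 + 4172772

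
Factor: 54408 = 2^3*3^1 * 2267^1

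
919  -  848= 71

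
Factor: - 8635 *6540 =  - 2^2*3^1*5^2*11^1*109^1*157^1= - 56472900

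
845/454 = 845/454 =1.86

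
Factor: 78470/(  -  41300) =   -  19/10 = -2^( - 1)*5^( - 1 )*19^1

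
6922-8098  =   - 1176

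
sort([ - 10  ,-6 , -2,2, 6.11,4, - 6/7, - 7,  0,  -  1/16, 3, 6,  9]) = [-10,-7,- 6, - 2,  -  6/7, - 1/16  ,  0,2,3,  4,6,6.11,9]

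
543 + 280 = 823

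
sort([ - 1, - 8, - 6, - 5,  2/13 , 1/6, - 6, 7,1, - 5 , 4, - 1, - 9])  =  [ - 9, - 8, - 6, - 6, - 5,-5,  -  1, - 1, 2/13 , 1/6, 1,4,  7]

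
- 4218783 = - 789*5347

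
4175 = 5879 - 1704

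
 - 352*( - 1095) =385440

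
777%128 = 9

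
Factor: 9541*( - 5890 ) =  - 56196490 = - 2^1*5^1*7^1  *19^1*29^1*31^1*47^1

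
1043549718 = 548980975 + 494568743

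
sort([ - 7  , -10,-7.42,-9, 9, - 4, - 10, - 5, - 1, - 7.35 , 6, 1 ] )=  [-10, - 10, - 9,  -  7.42, - 7.35, - 7, - 5, - 4, - 1, 1,6,9 ] 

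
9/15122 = 9/15122 =0.00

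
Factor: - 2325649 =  - 463^1 * 5023^1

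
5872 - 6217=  - 345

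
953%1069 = 953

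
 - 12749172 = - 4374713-8374459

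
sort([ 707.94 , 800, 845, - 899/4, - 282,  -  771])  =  [ - 771, - 282, - 899/4,707.94,800,845]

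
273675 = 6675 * 41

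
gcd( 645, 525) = 15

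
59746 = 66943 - 7197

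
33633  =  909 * 37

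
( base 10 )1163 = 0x48B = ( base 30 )18n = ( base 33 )128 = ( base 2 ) 10010001011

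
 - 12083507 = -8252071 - 3831436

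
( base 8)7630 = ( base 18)c5e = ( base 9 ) 5425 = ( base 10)3992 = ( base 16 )F98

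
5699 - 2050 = 3649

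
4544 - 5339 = - 795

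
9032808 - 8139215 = 893593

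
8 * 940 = 7520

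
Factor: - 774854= -2^1 *37^2*283^1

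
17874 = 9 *1986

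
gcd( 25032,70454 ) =2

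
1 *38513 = 38513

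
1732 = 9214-7482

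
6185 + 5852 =12037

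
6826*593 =4047818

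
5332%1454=970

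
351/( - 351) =-1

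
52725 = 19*2775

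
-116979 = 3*( - 38993)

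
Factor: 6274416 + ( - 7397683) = -1123267^1 = - 1123267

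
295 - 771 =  - 476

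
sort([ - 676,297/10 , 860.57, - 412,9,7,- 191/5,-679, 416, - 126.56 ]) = [ - 679, - 676, - 412,-126.56, - 191/5,7,9, 297/10, 416,860.57]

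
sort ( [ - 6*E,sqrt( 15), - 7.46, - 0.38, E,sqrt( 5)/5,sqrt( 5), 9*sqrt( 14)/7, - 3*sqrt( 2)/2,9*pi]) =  [ -6*E , - 7.46,-3 * sqrt( 2)/2, - 0.38 , sqrt(5)/5,sqrt(5), E , sqrt(15 ), 9*sqrt( 14) /7,9 * pi ] 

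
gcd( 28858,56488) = 614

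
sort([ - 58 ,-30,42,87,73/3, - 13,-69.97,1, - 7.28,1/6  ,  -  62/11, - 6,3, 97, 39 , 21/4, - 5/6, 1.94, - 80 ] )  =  [ - 80,-69.97, - 58,  -  30,  -  13, - 7.28, - 6,-62/11, - 5/6, 1/6, 1,1.94,3, 21/4,73/3,39 , 42 , 87,97 ] 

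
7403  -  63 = 7340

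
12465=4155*3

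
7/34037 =7/34037 = 0.00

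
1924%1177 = 747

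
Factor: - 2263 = - 31^1 * 73^1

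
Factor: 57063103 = 41^1*137^1*10159^1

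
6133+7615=13748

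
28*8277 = 231756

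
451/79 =5  +  56/79= 5.71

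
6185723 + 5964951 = 12150674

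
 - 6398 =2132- 8530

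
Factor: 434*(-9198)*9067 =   -  2^2*3^2*7^2*31^1 *73^1*9067^1 = - 36194847444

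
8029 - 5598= 2431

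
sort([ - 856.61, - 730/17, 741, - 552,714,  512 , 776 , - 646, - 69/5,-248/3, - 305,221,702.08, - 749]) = [ - 856.61, - 749, - 646, - 552, - 305, - 248/3, - 730/17  ,-69/5 , 221 , 512,702.08,714 , 741,  776]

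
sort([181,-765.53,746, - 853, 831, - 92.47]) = [-853 , - 765.53, - 92.47, 181,746, 831]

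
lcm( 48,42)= 336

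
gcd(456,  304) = 152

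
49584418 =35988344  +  13596074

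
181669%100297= 81372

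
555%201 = 153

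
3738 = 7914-4176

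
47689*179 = 8536331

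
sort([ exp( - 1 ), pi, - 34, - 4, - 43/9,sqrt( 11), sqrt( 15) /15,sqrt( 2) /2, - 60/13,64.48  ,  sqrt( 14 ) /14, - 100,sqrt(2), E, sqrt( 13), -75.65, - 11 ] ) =[-100, - 75.65, - 34, - 11, - 43/9 , - 60/13, - 4,sqrt(15) /15,sqrt( 14) /14,exp (  -  1),  sqrt(2) /2,sqrt(2),E,pi,sqrt(11 )  ,  sqrt( 13 ),64.48 ] 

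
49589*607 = 30100523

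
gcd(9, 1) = 1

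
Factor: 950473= 950473^1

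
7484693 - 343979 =7140714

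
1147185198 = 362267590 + 784917608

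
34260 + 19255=53515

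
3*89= 267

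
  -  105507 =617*(-171)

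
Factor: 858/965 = 2^1*3^1* 5^( - 1)*11^1 * 13^1 * 193^( - 1 ) 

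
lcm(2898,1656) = 11592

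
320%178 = 142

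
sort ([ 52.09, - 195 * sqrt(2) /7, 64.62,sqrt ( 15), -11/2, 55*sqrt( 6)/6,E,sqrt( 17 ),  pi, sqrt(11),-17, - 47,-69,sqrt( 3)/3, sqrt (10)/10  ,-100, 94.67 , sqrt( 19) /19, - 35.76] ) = [ - 100,-69, - 47,-195*sqrt( 2 )/7,-35.76, - 17,-11/2,sqrt( 19)/19, sqrt( 10) /10,sqrt( 3)/3, E, pi, sqrt( 11), sqrt( 15) , sqrt(17 ), 55*sqrt( 6)/6, 52.09 , 64.62,94.67]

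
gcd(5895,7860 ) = 1965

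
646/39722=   323/19861 = 0.02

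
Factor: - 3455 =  - 5^1*691^1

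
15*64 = 960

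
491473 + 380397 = 871870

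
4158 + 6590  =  10748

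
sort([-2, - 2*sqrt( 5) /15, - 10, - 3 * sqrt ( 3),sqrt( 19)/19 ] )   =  [- 10,-3 * sqrt( 3), - 2,-2*sqrt( 5)/15, sqrt(19) /19 ]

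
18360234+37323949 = 55684183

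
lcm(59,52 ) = 3068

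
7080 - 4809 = 2271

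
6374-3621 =2753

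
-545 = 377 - 922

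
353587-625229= - 271642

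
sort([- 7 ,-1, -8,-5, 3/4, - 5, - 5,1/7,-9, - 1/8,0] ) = [ - 9,-8,-7, - 5, - 5,-5,-1,-1/8, 0,1/7,3/4 ] 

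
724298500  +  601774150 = 1326072650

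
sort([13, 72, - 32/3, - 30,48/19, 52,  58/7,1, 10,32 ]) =[ - 30, - 32/3, 1,48/19, 58/7,10,13, 32,52,72] 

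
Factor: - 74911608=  - 2^3*3^3*47^2*157^1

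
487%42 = 25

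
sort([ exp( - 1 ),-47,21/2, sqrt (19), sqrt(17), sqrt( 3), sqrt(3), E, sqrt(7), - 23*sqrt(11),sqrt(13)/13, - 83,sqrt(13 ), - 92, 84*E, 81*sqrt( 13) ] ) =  [ - 92, - 83, - 23*sqrt(11), - 47 , sqrt( 13)/13,exp( - 1 ), sqrt(3 ),sqrt(3 ),sqrt(7), E, sqrt(13),sqrt(17 ), sqrt(19),21/2,84 * E, 81* sqrt(13)]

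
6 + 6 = 12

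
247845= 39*6355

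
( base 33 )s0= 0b1110011100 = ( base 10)924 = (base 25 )1BO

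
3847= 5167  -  1320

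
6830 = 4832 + 1998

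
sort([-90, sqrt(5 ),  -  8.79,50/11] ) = [ - 90, -8.79, sqrt(5),50/11 ]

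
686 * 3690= 2531340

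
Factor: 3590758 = 2^1 * 43^2*971^1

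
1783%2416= 1783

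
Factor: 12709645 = 5^1*13^4*89^1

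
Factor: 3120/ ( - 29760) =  - 13/124=-2^(  -  2 )*13^1*31^( - 1)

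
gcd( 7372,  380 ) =76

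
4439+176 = 4615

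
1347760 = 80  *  16847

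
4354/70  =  311/5 =62.20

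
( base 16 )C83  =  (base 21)75b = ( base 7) 12224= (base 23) 616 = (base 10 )3203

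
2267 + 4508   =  6775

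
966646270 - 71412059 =895234211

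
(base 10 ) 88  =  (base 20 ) 48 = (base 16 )58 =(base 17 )53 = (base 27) 37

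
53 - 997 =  - 944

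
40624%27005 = 13619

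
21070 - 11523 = 9547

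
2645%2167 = 478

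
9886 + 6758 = 16644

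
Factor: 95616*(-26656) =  - 2548740096 = -2^12*3^2*7^2*17^1*83^1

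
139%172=139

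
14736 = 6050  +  8686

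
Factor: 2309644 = 2^2*79^1*7309^1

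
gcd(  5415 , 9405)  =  285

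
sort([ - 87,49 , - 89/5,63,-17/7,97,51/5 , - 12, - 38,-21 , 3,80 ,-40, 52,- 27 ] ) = [ - 87,  -  40,  -  38, - 27,  -  21,-89/5,- 12,-17/7, 3 , 51/5,49,  52, 63 , 80,97]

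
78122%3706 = 296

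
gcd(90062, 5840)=2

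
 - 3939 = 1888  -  5827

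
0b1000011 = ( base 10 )67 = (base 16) 43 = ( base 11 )61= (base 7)124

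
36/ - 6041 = -1  +  6005/6041 =- 0.01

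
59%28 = 3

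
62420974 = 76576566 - 14155592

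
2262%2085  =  177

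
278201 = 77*3613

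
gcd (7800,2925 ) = 975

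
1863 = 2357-494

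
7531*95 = 715445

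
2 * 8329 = 16658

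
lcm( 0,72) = 0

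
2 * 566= 1132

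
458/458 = 1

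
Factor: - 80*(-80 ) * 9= 57600= 2^8*3^2*5^2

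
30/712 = 15/356 = 0.04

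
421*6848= 2883008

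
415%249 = 166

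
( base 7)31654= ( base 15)2504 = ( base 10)7879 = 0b1111011000111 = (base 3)101210211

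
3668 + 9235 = 12903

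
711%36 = 27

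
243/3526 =243/3526 =0.07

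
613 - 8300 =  - 7687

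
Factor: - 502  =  -2^1*251^1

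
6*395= 2370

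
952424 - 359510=592914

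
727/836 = 727/836  =  0.87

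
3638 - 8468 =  - 4830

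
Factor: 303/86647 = 3^1*11^ ( - 1)*101^1 *7877^ ( - 1)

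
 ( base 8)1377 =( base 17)2b2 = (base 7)2144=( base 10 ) 767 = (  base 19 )227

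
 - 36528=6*( - 6088 )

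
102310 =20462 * 5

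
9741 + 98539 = 108280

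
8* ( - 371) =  - 2968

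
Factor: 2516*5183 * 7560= 2^5*3^3 *5^1*7^1*17^1*37^1 *71^1*73^1= 98585635680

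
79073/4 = 79073/4 = 19768.25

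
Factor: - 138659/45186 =- 313/102= - 2^(-1 )*3^( - 1)*17^(-1 )*313^1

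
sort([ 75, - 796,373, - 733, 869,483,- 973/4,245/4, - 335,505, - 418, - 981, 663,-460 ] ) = [ -981, - 796,-733, - 460, - 418, - 335, - 973/4,245/4,75,373, 483, 505,663, 869 ] 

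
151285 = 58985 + 92300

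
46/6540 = 23/3270= 0.01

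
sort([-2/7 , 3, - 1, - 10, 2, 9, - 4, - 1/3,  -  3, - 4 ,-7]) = [ - 10, - 7, - 4 , -4, - 3, - 1,-1/3, - 2/7,2, 3,  9 ]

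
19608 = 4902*4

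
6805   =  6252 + 553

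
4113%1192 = 537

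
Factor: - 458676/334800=-2^(  -  2) * 5^(  -  2 )*137^1 = - 137/100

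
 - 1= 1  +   - 2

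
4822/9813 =4822/9813  =  0.49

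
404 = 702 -298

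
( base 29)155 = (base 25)1EG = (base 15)461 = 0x3DF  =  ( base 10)991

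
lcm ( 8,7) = 56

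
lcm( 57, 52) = 2964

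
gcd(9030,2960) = 10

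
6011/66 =91 + 5/66 = 91.08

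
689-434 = 255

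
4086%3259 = 827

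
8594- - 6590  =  15184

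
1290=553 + 737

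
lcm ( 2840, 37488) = 187440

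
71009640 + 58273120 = 129282760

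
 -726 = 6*(  -  121) 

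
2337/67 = 34 + 59/67 = 34.88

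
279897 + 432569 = 712466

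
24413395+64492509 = 88905904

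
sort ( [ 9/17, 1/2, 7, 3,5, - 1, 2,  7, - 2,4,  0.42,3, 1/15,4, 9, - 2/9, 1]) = [ - 2, - 1, - 2/9,1/15 , 0.42,1/2, 9/17, 1, 2, 3, 3,4, 4,5, 7 , 7,  9]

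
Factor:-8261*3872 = -2^5*11^3*751^1 = -31986592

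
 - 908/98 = -454/49 = -9.27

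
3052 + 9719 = 12771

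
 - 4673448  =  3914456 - 8587904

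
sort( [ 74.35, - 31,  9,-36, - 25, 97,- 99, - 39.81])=[ - 99, - 39.81, - 36, - 31, - 25, 9,74.35, 97]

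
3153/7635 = 1051/2545 = 0.41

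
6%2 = 0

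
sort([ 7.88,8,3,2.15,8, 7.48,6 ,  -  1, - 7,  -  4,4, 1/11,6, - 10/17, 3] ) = [ - 7, - 4, - 1,-10/17 , 1/11, 2.15, 3 , 3, 4, 6, 6, 7.48,7.88,8,8 ]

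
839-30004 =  - 29165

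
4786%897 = 301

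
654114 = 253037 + 401077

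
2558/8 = 1279/4 = 319.75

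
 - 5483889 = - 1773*3093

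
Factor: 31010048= 2^8*29^1*4177^1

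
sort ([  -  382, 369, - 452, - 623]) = [ -623, - 452, - 382, 369]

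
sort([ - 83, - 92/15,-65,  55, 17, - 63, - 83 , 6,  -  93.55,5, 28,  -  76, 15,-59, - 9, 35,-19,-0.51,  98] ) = [  -  93.55, - 83, - 83,-76,-65, - 63,-59, - 19 ,-9 ,-92/15, - 0.51,5,6,15 , 17 , 28 , 35,55,98 ] 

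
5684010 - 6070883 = - 386873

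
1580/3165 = 316/633 = 0.50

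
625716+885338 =1511054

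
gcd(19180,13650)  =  70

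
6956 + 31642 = 38598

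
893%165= 68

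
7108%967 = 339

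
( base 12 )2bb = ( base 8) 657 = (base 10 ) 431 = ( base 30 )eb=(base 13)272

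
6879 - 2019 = 4860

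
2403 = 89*27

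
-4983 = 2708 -7691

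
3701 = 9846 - 6145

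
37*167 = 6179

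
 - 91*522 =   -  47502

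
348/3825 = 116/1275 = 0.09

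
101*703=71003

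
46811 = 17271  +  29540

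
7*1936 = 13552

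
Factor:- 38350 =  - 2^1*5^2*13^1*59^1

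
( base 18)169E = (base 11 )5A7A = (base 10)7952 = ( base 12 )4728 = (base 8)17420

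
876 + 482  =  1358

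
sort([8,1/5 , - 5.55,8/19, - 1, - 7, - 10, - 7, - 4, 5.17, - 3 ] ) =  [ - 10 ,-7, - 7 ,-5.55, - 4, - 3, - 1, 1/5 , 8/19, 5.17, 8 ]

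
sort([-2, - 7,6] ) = [  -  7, - 2,6 ] 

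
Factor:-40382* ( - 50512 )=2039775584 =2^5* 7^1 * 11^1 * 41^1 * 61^1 * 331^1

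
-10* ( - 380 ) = 3800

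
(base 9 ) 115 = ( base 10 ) 95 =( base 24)3n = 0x5F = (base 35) 2p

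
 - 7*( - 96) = 672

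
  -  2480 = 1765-4245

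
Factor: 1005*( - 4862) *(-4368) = 2^5*3^2*5^1 * 7^1*11^1*13^2 * 17^1*67^1 = 21343402080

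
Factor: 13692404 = 2^2 * 11^1 * 43^1*7237^1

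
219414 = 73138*3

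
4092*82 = 335544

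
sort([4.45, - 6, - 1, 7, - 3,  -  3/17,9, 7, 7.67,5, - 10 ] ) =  [  -  10, - 6, - 3,-1, - 3/17, 4.45,5,7, 7, 7.67, 9]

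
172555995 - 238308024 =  - 65752029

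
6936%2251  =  183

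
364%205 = 159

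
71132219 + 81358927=152491146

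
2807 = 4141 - 1334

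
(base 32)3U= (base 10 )126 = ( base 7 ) 240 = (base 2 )1111110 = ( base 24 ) 56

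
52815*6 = 316890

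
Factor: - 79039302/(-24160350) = 5^( - 2)*23^( - 1)*47^( - 1 )*149^(-1 )*13173217^1=13173217/4026725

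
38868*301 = 11699268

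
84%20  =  4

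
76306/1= 76306 = 76306.00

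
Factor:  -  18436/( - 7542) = 2^1 * 3^( - 2)*11^1 = 22/9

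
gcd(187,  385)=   11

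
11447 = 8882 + 2565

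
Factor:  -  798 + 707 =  - 7^1*13^1 =- 91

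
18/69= 6/23 = 0.26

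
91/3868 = 91/3868 = 0.02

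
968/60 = 16 + 2/15 = 16.13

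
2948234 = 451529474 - 448581240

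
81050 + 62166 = 143216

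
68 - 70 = -2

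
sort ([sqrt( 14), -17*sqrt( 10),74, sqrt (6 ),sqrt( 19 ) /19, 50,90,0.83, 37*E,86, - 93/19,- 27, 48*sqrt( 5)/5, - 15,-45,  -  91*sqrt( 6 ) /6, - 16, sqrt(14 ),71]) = [ - 17*sqrt(10), - 45, - 91*sqrt( 6)/6, - 27, - 16, - 15, - 93/19, sqrt( 19 ) /19,0.83, sqrt( 6), sqrt (14), sqrt ( 14 ), 48*sqrt ( 5 )/5, 50, 71,74,86, 90, 37*E]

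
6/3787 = 6/3787=0.00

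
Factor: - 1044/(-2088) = 1/2 = 2^( - 1 ) 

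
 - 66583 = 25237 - 91820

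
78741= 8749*9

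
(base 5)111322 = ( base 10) 3962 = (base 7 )14360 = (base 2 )111101111010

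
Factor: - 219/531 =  - 73/177 = - 3^ ( - 1)*59^( - 1 )*73^1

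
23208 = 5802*4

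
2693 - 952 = 1741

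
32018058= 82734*387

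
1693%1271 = 422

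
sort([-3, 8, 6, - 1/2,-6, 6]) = [ - 6, - 3, - 1/2,  6,6, 8]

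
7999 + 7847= 15846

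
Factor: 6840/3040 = 9/4 =2^(-2)* 3^2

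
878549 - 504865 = 373684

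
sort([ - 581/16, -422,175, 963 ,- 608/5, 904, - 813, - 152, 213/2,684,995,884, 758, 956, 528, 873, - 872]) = [  -  872,  -  813,-422, - 152,  -  608/5, - 581/16, 213/2, 175,528, 684,758 , 873, 884, 904,  956,963,995 ]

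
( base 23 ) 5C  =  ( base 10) 127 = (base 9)151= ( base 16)7f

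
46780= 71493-24713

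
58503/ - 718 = -58503/718=-81.48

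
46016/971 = 46016/971 = 47.39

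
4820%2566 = 2254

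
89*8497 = 756233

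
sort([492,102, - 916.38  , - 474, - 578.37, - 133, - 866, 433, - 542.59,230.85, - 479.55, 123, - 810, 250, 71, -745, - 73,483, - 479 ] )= [ - 916.38, -866, - 810,-745, - 578.37, - 542.59,-479.55, - 479,  -  474, - 133, - 73, 71, 102,  123, 230.85, 250,433,483, 492 ] 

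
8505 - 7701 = 804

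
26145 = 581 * 45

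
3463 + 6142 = 9605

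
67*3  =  201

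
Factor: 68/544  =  1/8 = 2^( - 3 )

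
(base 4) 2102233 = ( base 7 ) 36244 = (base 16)24AF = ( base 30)ad1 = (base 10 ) 9391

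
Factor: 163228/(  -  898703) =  - 2^2*43^1*947^( - 1) = - 172/947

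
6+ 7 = 13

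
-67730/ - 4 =33865/2 =16932.50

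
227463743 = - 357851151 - - 585314894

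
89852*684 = 61458768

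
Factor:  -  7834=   -2^1 * 3917^1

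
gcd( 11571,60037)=1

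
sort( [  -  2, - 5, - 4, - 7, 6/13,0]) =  [ - 7, - 5, - 4, - 2, 0,6/13 ]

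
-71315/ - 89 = 801 + 26/89 = 801.29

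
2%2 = 0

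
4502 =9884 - 5382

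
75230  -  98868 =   -  23638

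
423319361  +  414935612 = 838254973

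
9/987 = 3/329 = 0.01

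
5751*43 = 247293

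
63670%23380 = 16910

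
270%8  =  6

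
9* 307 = 2763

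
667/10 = 667/10=66.70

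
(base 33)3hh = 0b111100000101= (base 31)401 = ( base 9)5242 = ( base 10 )3845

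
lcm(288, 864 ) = 864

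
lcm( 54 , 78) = 702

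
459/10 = 459/10= 45.90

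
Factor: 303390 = 2^1*3^2*5^1*3371^1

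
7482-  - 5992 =13474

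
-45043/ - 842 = 53 + 417/842 = 53.50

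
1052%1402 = 1052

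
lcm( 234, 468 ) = 468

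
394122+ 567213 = 961335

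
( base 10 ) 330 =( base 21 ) FF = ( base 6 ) 1310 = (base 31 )AK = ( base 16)14A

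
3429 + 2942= 6371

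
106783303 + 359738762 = 466522065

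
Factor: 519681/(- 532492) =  - 933/956 = - 2^( - 2)*3^1 * 239^(-1 )*311^1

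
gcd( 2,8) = 2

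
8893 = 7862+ 1031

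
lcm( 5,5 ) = 5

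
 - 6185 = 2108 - 8293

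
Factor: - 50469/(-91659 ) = 16823/30553 = 16823^1  *  30553^ ( - 1)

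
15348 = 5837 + 9511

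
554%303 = 251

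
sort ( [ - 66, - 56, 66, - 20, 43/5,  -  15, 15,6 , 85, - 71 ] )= [ -71,-66, - 56,-20,  -  15,6, 43/5, 15, 66,85 ]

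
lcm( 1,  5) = 5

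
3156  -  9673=-6517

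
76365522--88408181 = 164773703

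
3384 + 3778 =7162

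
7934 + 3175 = 11109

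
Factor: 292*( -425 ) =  - 2^2*5^2*17^1*73^1 = - 124100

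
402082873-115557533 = 286525340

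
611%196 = 23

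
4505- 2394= 2111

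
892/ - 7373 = -892/7373 = - 0.12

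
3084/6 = 514 = 514.00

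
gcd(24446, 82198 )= 2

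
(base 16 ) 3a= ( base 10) 58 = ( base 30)1S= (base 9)64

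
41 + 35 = 76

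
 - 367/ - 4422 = 367/4422 = 0.08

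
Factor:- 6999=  - 3^1 * 2333^1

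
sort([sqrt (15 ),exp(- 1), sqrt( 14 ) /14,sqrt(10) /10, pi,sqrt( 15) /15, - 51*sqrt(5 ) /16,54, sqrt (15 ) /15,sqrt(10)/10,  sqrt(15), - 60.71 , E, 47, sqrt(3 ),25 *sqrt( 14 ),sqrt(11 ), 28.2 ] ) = [ - 60.71, - 51*sqrt(5)/16,sqrt(15) /15, sqrt(15) /15, sqrt( 14 ) /14,sqrt(10 ) /10, sqrt ( 10)/10, exp( - 1),sqrt(3), E,pi , sqrt( 11 ),sqrt(15),sqrt( 15 ) , 28.2,47,54 , 25  *sqrt(14 ) ]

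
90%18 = 0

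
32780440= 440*74501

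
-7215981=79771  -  7295752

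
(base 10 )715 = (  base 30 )np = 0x2CB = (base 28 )PF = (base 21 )1D1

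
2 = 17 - 15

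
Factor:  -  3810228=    - 2^2 * 3^1*149^1*2131^1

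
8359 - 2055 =6304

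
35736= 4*8934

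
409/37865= 409/37865 = 0.01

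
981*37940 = 37219140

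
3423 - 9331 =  - 5908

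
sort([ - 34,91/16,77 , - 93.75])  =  [ - 93.75,  -  34, 91/16,77]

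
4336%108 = 16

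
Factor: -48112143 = -3^1*1279^1*12539^1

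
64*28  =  1792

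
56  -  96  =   - 40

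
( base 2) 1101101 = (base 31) 3G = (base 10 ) 109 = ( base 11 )9A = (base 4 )1231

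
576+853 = 1429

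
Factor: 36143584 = 2^5*1129487^1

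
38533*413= 15914129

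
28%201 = 28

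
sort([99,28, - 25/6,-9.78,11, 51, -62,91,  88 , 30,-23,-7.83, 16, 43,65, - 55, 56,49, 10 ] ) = [ - 62,-55, - 23,- 9.78, - 7.83, - 25/6, 10,11,16, 28,30, 43, 49,51, 56, 65 , 88,91,99]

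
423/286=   423/286 = 1.48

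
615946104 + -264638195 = 351307909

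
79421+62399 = 141820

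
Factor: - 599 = - 599^1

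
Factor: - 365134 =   -  2^1*7^1*11^1*2371^1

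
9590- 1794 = 7796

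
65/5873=65/5873 =0.01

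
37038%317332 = 37038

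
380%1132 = 380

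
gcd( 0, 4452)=4452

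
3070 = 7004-3934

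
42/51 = 14/17   =  0.82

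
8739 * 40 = 349560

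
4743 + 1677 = 6420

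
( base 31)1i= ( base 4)301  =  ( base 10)49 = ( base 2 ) 110001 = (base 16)31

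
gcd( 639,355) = 71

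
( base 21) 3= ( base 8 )3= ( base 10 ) 3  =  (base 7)3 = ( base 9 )3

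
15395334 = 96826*159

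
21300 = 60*355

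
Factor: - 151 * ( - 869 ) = 131219 = 11^1*79^1*151^1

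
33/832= 33/832 = 0.04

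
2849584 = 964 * 2956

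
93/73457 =93/73457=0.00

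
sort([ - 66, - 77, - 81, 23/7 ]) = [ - 81 , - 77 , - 66,23/7] 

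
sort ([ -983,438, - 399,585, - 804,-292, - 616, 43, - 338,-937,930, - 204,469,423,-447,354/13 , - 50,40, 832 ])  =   [  -  983 , - 937, - 804,-616, - 447, - 399, - 338, - 292,-204, - 50,354/13,  40,  43,423,  438, 469, 585,832,930 ] 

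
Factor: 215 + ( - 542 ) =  - 327 = - 3^1*109^1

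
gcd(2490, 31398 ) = 6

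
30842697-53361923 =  - 22519226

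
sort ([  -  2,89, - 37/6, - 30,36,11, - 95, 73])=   [ - 95, - 30,-37/6, - 2,11,36 , 73,89 ]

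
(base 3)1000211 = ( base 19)21a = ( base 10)751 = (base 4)23233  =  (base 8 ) 1357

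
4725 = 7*675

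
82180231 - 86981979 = - 4801748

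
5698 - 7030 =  - 1332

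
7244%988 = 328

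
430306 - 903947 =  -473641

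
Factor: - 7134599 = -37^1*151^1*1277^1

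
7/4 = 1 + 3/4= 1.75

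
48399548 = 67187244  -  18787696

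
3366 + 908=4274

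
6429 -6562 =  - 133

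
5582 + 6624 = 12206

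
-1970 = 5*( - 394 )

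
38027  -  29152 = 8875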